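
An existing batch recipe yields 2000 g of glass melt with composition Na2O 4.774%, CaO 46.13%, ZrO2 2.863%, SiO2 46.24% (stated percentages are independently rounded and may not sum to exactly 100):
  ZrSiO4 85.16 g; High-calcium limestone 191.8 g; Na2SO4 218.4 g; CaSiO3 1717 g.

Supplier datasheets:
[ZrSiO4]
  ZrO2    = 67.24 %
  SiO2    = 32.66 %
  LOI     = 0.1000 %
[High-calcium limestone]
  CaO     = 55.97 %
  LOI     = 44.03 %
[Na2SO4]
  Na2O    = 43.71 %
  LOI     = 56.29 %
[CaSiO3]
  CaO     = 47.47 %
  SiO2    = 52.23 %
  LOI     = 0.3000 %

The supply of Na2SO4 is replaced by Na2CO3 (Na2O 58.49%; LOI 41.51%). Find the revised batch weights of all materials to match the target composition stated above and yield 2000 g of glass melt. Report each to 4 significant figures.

The intermediate values are shown, rounded to four significant digits, as written. Each numeric step runs at exact precision at each step; every reported figure is rounded once only; the derived quantities are re-derived from the batch weights at 2000 g of glass in full float precision (four oxide percentages, net glass mass, the totals, ignition loss, yield) as given in the problem or the answer.
The oxide mass targets at 2000 g glass melt:
  Na2O: 4.774% × 2000 = 95.48 g
  CaO: 46.13% × 2000 = 922.6 g
  ZrO2: 2.863% × 2000 = 57.26 g
  SiO2: 46.24% × 2000 = 924.8 g
Per-oxide balance check from the weights as reported, per the basis as stated (sums match the target masses up to rounding of the answer):
  Na2O: 163.2·0.5849 = 95.46 g (target 95.48 g)
  CaO: 191.8·0.5597 + 1717·0.4747 = 922.4 g (target 922.6 g)
  ZrO2: 85.16·0.6724 = 57.26 g (target 57.26 g)
  SiO2: 85.16·0.3266 + 1717·0.5223 = 924.6 g (target 924.8 g)
Consistency of the glass mass: total batch − LOI = 2000 g (per-oxide target masses sum to 2000 g; stated basis 2000 g — deltas are rounding alone).
Batch total: Σ batch = 2157 g; loss to ignition Σ batch·LOI = 157.4 g; yield: glass divided by total = 92.70%.

Revised batch per 2000 g glass melt:
  ZrSiO4: 85.16 g
  High-calcium limestone: 191.8 g
  Na2CO3: 163.2 g
  CaSiO3: 1717 g
Total batch = 2157 g; LOI loss = 157.4 g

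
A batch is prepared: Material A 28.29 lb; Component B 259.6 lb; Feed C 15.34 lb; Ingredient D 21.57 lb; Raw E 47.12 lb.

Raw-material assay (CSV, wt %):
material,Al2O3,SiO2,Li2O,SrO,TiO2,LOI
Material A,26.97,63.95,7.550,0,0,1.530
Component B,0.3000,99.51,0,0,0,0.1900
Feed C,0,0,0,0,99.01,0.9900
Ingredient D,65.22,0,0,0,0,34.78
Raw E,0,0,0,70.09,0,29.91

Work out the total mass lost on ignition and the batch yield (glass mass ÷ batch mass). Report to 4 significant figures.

The whole derivation carries full float precision at all times; values along the way appear, rounded to four significant digits, within the worked lines. Exactly one rounding is applied to each reported number. All derived quantities, including totals, ignition loss, net glass mass, the yield, five oxide percentages, are computed from the batch weights at 349.2 lb of glass in full precision exactly as shown in the problem or answer text.
LOI of each material in turn:
  Material A: 28.29 × 0.01530 = 0.4328 lb
  Component B: 259.6 × 0.001900 = 0.4932 lb
  Feed C: 15.34 × 0.009900 = 0.1519 lb
  Ingredient D: 21.57 × 0.3478 = 7.502 lb
  Raw E: 47.12 × 0.2991 = 14.09 lb
Total LOI = 22.67 lb
Glass = batch − LOI = 371.9 − 22.67 = 349.2 lb

LOI loss = 22.67 lb; glass = 349.2 lb; yield = 93.90%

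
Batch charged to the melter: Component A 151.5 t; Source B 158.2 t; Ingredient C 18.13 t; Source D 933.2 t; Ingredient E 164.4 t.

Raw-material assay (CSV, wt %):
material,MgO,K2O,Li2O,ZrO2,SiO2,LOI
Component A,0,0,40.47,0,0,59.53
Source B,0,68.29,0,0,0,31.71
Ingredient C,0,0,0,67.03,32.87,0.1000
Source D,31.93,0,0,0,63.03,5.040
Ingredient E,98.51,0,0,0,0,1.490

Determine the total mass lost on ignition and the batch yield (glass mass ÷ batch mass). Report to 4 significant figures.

Mid-chain values are printed rounded off to 4 significant digits in the printout. The working math maintains exact precision through the solve; each reported value carries a single rounding. The derived quantities are re-derived in full precision (the yield, ignition loss, totals, glass mass, the five compositions) from the weighed amounts on 1236 t of glass, as written in either problem or answer.
Loss on ignition, line by line:
  Component A: 151.5 × 0.5953 = 90.19 t
  Source B: 158.2 × 0.3171 = 50.17 t
  Ingredient C: 18.13 × 0.001000 = 0.01813 t
  Source D: 933.2 × 0.05040 = 47.03 t
  Ingredient E: 164.4 × 0.01490 = 2.450 t
Total LOI = 189.9 t
Glass = batch − LOI = 1425 − 189.9 = 1236 t

LOI loss = 189.9 t; glass = 1236 t; yield = 86.68%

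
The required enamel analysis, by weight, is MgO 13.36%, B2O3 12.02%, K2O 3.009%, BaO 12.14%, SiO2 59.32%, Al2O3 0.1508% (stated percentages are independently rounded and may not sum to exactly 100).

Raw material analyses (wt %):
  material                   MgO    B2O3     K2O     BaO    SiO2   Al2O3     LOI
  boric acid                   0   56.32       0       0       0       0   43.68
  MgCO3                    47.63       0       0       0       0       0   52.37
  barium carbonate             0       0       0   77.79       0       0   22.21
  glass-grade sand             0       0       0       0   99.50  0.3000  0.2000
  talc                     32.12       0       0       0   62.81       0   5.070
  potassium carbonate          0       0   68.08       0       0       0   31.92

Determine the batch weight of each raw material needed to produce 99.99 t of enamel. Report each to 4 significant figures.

Every computation keeps full precision in all steps — in-progress results appear rounded to four significant digits on the page — every reported figure receives exactly one rounding; all derived quantities are recomputed starting from the weights on 99.99 t of glass at full precision (LOI, the totals, six oxide percentages, yield, net glass mass), as set out in problem or answer.
Target masses of each oxide per 99.99 t enamel:
  MgO: 13.36% × 99.99 = 13.36 t
  B2O3: 12.02% × 99.99 = 12.02 t
  K2O: 3.009% × 99.99 = 3.009 t
  BaO: 12.14% × 99.99 = 12.14 t
  SiO2: 59.32% × 99.99 = 59.31 t
  Al2O3: 0.1508% × 99.99 = 0.1508 t
Oxide-by-oxide audit applying the batch weights above, under the basis named above (every target is met by its sum modulo rounding of the values):
  MgO: 18.06·0.4763 + 14.81·0.3212 = 13.36 t (target 13.36 t)
  B2O3: 21.34·0.5632 = 12.02 t (target 12.02 t)
  K2O: 4.419·0.6808 = 3.008 t (target 3.009 t)
  BaO: 15.60·0.7779 = 12.14 t (target 12.14 t)
  SiO2: 50.26·0.9950 + 14.81·0.6281 = 59.31 t (target 59.31 t)
  Al2O3: 50.26·0.003000 = 0.1508 t (target 0.1508 t)
Glass mass check: batch Σ − ignition loss = 99.98 t (the targets, summed, come to 99.99 t; with the basis standing at 99.99 t — deltas are rounding alone).
Total batch = Σ batch = 124.5 t; loss to ignition Σ batch·LOI = 24.51 t; the yield ratio, glass ÷ batch: 80.31%.

Batch per 99.99 t enamel:
  boric acid: 21.34 t
  MgCO3: 18.06 t
  barium carbonate: 15.60 t
  glass-grade sand: 50.26 t
  talc: 14.81 t
  potassium carbonate: 4.419 t
Total batch = 124.5 t; LOI loss = 24.51 t; yield = 80.31%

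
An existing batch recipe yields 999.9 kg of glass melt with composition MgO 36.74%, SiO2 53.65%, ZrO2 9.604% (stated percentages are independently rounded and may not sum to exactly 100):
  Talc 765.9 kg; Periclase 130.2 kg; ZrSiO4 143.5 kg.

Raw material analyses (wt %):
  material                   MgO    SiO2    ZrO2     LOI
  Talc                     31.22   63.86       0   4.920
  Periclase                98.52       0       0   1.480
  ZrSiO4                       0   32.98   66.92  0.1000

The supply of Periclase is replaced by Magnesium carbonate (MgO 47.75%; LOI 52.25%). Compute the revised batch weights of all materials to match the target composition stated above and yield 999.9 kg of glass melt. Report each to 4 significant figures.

The working math holds exact precision in all steps. Rounding to four significant figures extends to each working value as shown. Every reported number receives exactly one rounding. Derived quantities, including the totals, three oxide percentages, the yield, net glass mass, ignition loss, are computed from the batch weights per 999.9 kg of glass in exact precision as they appear in the question or the answer.
Target oxide masses per 999.9 kg glass melt:
  MgO: 36.74% × 999.9 = 367.4 kg
  SiO2: 53.65% × 999.9 = 536.4 kg
  ZrO2: 9.604% × 999.9 = 96.03 kg
Balance tally, oxide-wise, from the weights as reported, for the quoted basis mass (sums match the target masses modulo rounding of the values):
  MgO: 765.9·0.3122 + 268.6·0.4775 = 367.4 kg (target 367.4 kg)
  SiO2: 765.9·0.6386 + 143.5·0.3298 = 536.4 kg (target 536.4 kg)
  ZrO2: 143.5·0.6692 = 96.03 kg (target 96.03 kg)
Glass-mass sanity pass: whole batch net of LOI = 999.8 kg (per-oxide target masses sum to 999.8 kg; the stated basis being 999.9 kg — rounding explains the deltas).
Total batch = Σ batch = 1178 kg; LOI removed, Σ of batch·LOI: 178.2 kg; yield = glass ÷ total batch = 84.88%.

Revised batch per 999.9 kg glass melt:
  Talc: 765.9 kg
  Magnesium carbonate: 268.6 kg
  ZrSiO4: 143.5 kg
Total batch = 1178 kg; LOI loss = 178.2 kg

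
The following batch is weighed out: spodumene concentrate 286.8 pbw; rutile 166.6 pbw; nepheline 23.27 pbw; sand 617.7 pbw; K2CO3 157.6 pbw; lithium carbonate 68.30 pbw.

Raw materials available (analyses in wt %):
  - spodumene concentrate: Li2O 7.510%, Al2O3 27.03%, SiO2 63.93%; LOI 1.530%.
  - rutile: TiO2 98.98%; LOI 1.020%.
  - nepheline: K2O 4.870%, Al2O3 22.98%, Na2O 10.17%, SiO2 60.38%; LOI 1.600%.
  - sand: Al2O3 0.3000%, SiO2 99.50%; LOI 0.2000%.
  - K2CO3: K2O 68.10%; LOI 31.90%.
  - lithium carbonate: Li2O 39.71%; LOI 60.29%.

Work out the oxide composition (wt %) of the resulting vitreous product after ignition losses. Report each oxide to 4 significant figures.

Each numeric step runs at full precision from first step to last — rounding to 4 significant figures extends to every intermediate as shown; every reported value is rounded a single time; the derived quantities (six oxide percentages, totals, the yield, glass mass, ignition loss) are re-derived at full precision from the weighed amounts per 1221 pbw of glass as given in the problem or the answer.
Oxide masses out of the charge:
  K2O: 23.27·0.04870 + 157.6·0.6810 = 108.5 pbw
  Li2O: 286.8·0.07510 + 68.30·0.3971 = 48.66 pbw
  Al2O3: 286.8·0.2703 + 23.27·0.2298 + 617.7·0.003000 = 84.72 pbw
  Na2O: 23.27·0.1017 = 2.367 pbw
  TiO2: 166.6·0.9898 = 164.9 pbw
  SiO2: 286.8·0.6393 + 23.27·0.6038 + 617.7·0.9950 = 812.0 pbw
LOI: 286.8·0.01530 + 166.6·0.01020 + 23.27·0.01600 + 617.7·0.002000 + 157.6·0.3190 + 68.30·0.6029 = 99.15 pbw
The glass mass, total less LOI, = 1320 − 99.15 = 1221 pbw (= the summed oxide contributions)
wt %: oxide over glass, times 100

Glass mass = 1221 pbw (batch 1320 − LOI 99.15).
Composition: K2O 8.882%, Li2O 3.985%, Al2O3 6.938%, Na2O 0.1938%, TiO2 13.50%, SiO2 66.50%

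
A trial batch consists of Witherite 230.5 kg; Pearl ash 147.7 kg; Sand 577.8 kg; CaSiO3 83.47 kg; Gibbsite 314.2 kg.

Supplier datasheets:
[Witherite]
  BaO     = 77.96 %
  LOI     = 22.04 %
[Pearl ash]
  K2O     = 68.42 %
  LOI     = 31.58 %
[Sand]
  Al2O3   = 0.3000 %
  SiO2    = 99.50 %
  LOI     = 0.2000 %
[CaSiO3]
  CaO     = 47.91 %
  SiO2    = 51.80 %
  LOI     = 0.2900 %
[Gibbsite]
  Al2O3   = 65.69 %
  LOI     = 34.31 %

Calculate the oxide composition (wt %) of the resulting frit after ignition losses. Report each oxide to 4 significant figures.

The whole derivation holds full float precision end to end. Mid-chain values are shown rounded to four significant figures within the worked lines; a single rounding produces every reported value — the derived quantities (net glass mass, LOI, the five compositions, the totals, yield) are rebuilt in full precision from the weighed amounts on 1147 kg of glass as they appear in the problem or the answer.
Delivered oxide masses:
  CaO: 83.47·0.4791 = 39.99 kg
  Al2O3: 577.8·0.003000 + 314.2·0.6569 = 208.1 kg
  SiO2: 577.8·0.9950 + 83.47·0.5180 = 618.1 kg
  BaO: 230.5·0.7796 = 179.7 kg
  K2O: 147.7·0.6842 = 101.1 kg
LOI: 230.5·0.2204 + 147.7·0.3158 + 577.8·0.002000 + 83.47·0.002900 + 314.2·0.3431 = 206.6 kg
Resulting glass, batch − LOI: 1354 − 206.6 = 1147 kg (consistent with Σ oxide mass)
oxide / glass × 100 gives the wt %

Glass mass = 1147 kg (batch 1354 − LOI 206.6).
Composition: CaO 3.486%, Al2O3 18.15%, SiO2 53.89%, BaO 15.67%, K2O 8.810%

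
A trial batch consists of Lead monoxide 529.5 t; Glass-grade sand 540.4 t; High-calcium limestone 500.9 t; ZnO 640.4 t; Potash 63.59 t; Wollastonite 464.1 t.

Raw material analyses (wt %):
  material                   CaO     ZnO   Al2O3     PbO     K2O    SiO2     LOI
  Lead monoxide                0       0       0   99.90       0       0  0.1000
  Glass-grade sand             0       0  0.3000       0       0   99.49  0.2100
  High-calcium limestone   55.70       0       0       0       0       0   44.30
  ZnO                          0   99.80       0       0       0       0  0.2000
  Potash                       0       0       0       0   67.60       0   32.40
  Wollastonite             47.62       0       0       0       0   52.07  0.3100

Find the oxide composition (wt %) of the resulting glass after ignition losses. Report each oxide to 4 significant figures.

The whole derivation keeps exact precision from first step to last. Working values are shown (rounded to four significant digits) as written. Each reported figure undergoes a single rounding. The derived quantities (LOI, six oxide percentages, yield, glass mass, the totals) are carried in exact precision using the weight values at 2492 t of glass, as they appear in either problem or answer.
Oxide masses out of the charge:
  CaO: 500.9·0.5570 + 464.1·0.4762 = 500.0 t
  ZnO: 640.4·0.9980 = 639.1 t
  Al2O3: 540.4·0.003000 = 1.621 t
  PbO: 529.5·0.9990 = 529.0 t
  K2O: 63.59·0.6760 = 42.99 t
  SiO2: 540.4·0.9949 + 464.1·0.5207 = 779.3 t
LOI: 529.5·0.001000 + 540.4·0.002100 + 500.9·0.4430 + 640.4·0.002000 + 63.59·0.3240 + 464.1·0.003100 = 246.9 t
Resulting glass, batch − LOI: 2739 − 246.9 = 2492 t (consistent with Σ oxide mass)
each oxide over glass, ×100, is wt %

Glass mass = 2492 t (batch 2739 − LOI 246.9).
Composition: CaO 20.06%, ZnO 25.65%, Al2O3 0.06506%, PbO 21.23%, K2O 1.725%, SiO2 31.27%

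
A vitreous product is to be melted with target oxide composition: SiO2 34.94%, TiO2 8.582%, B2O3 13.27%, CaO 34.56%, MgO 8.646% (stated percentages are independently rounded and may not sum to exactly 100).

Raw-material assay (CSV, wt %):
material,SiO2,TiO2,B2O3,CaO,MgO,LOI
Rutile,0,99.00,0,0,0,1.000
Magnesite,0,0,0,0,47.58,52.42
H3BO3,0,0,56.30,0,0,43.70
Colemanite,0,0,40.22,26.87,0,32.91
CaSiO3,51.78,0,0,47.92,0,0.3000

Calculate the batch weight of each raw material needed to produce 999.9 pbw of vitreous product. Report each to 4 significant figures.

Batch per 999.9 pbw vitreous product:
  Rutile: 86.68 pbw
  Magnesite: 181.7 pbw
  H3BO3: 176.5 pbw
  Colemanite: 82.78 pbw
  CaSiO3: 674.7 pbw
Total batch = 1202 pbw; LOI loss = 202.5 pbw; yield = 83.16%

Every computation keeps full precision throughout — intermediates are shown, rounded to four significant figures, on the page; every reported value sees exactly one rounding. The derived quantities, which include glass mass, the totals, yield, LOI, five oxide percentages, are re-derived at full float precision, as written in the problem or answer text, from the batch weights at 999.9 pbw of glass.
Per-oxide target masses for 999.9 pbw vitreous product:
  SiO2: 34.94% × 999.9 = 349.4 pbw
  TiO2: 8.582% × 999.9 = 85.81 pbw
  B2O3: 13.27% × 999.9 = 132.7 pbw
  CaO: 34.56% × 999.9 = 345.6 pbw
  MgO: 8.646% × 999.9 = 86.45 pbw
Mass-balance tally per oxide given the weights on record, against the basis in use (oxide sums agree with the targets modulo rounding of the values):
  SiO2: 674.7·0.5178 = 349.4 pbw (target 349.4 pbw)
  TiO2: 86.68·0.9900 = 85.81 pbw (target 85.81 pbw)
  B2O3: 176.5·0.5630 + 82.78·0.4022 = 132.7 pbw (target 132.7 pbw)
  CaO: 82.78·0.2687 + 674.7·0.4792 = 345.6 pbw (target 345.6 pbw)
  MgO: 181.7·0.4758 = 86.45 pbw (target 86.45 pbw)
The glass-mass cross-check: total batch − LOI = 999.8 pbw (oxide target masses add up to 999.9 pbw; basis as stated: 999.9 pbw — rounding explains the deltas).
Adding the batch up: Σ batch = 1202 pbw; Σ batch·LOI gives LOI loss = 202.5 pbw; the yield ratio, glass ÷ batch: 83.16%.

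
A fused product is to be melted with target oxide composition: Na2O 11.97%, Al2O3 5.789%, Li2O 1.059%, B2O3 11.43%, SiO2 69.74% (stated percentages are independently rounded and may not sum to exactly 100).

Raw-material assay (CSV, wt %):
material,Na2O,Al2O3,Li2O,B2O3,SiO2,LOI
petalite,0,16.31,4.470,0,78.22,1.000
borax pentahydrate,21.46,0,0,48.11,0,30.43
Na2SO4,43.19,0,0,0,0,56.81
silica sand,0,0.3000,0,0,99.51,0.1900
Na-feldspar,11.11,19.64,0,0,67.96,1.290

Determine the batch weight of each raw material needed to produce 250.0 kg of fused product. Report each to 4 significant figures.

Batch per 250.0 kg fused product:
  petalite: 59.23 kg
  borax pentahydrate: 59.40 kg
  Na2SO4: 33.92 kg
  silica sand: 113.1 kg
  Na-feldspar: 22.78 kg
Total batch = 288.4 kg; LOI loss = 38.45 kg; yield = 86.67%

Working values are printed, rounded to four significant figures, on the page; the whole derivation maintains exact precision at each step. A single rounding completes every reported value. All derived quantities, including LOI, the totals, the five compositions, yield, glass mass, are carried using the weight values per 250.0 kg of glass in full precision as they appear in the problem or the answer.
Oxide-by-oxide targets in 250.0 kg fused product:
  Na2O: 11.97% × 250.0 = 29.92 kg
  Al2O3: 5.789% × 250.0 = 14.47 kg
  Li2O: 1.059% × 250.0 = 2.648 kg
  B2O3: 11.43% × 250.0 = 28.58 kg
  SiO2: 69.74% × 250.0 = 174.4 kg
Sums-versus-targets review on the weights just shown, relative to the basis at hand (sums match the target masses net of answer rounding effects):
  Na2O: 59.40·0.2146 + 33.92·0.4319 + 22.78·0.1111 = 29.93 kg (target 29.92 kg)
  Al2O3: 59.23·0.1631 + 113.1·0.003000 + 22.78·0.1964 = 14.47 kg (target 14.47 kg)
  Li2O: 59.23·0.04470 = 2.648 kg (target 2.648 kg)
  B2O3: 59.40·0.4811 = 28.58 kg (target 28.58 kg)
  SiO2: 59.23·0.7822 + 113.1·0.9951 + 22.78·0.6796 = 174.4 kg (target 174.4 kg)
Consistency of the glass mass: whole batch net of LOI = 250.0 kg (the targets, summed, come to 250.0 kg; basis as stated: 250.0 kg — gaps are rounding artifacts).
Batch grand total — Σ batch = 288.4 kg; Σ batch·LOI gives LOI loss = 38.45 kg; the yield ratio, glass ÷ batch: 86.67%.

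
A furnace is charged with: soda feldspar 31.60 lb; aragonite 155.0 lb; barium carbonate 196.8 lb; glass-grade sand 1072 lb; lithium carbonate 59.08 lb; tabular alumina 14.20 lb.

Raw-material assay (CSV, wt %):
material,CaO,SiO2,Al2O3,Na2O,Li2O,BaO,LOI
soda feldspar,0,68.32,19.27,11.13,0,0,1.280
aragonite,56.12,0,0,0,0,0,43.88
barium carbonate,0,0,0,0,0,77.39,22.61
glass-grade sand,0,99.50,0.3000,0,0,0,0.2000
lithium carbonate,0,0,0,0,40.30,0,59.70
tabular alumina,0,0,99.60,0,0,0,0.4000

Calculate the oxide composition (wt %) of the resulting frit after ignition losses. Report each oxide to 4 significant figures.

Values along the way are printed (rounded to 4 significant figures) alongside each step — all arithmetic carries full precision throughout; a single rounding completes every reported figure. Derived quantities are re-derived using the weight values on 1378 lb of glass in full precision (yield, LOI, six oxide percentages, totals, net glass mass), exactly as shown in the problem or the answer.
Oxide-by-oxide delivered mass:
  CaO: 155.0·0.5612 = 86.99 lb
  SiO2: 31.60·0.6832 + 1072·0.9950 = 1088 lb
  Al2O3: 31.60·0.1927 + 1072·0.003000 + 14.20·0.9960 = 23.45 lb
  Na2O: 31.60·0.1113 = 3.517 lb
  Li2O: 59.08·0.4030 = 23.81 lb
  BaO: 196.8·0.7739 = 152.3 lb
LOI: 31.60·0.01280 + 155.0·0.4388 + 196.8·0.2261 + 1072·0.002000 + 59.08·0.5970 + 14.20·0.004000 = 150.4 lb
Glass mass = batch − LOI = 1529 − 150.4 = 1378 lb (equal to the oxide-mass sum)
each oxide over glass, ×100, is wt %

Glass mass = 1378 lb (batch 1529 − LOI 150.4).
Composition: CaO 6.311%, SiO2 78.95%, Al2O3 1.701%, Na2O 0.2552%, Li2O 1.727%, BaO 11.05%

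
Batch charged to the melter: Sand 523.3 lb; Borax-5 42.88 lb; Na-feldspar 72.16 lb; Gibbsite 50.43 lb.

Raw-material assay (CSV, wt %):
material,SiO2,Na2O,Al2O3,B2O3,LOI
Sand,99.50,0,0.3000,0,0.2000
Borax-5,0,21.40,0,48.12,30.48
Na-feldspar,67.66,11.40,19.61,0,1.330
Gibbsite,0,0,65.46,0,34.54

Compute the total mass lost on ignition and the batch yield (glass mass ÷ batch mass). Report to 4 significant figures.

LOI loss = 32.49 lb; glass = 656.3 lb; yield = 95.28%

Full precision is maintained all the way through — mid-chain values are shown (rounded to 4 significant digits) on the page. Each reported number is rounded just once; all derived quantities, including the totals, yield, net glass mass, ignition loss, the four compositions, are recomputed starting from the weights per 656.3 lb of glass at full float precision precisely as stated by problem or answer.
Material-by-material LOI:
  Sand: 523.3 × 0.002000 = 1.047 lb
  Borax-5: 42.88 × 0.3048 = 13.07 lb
  Na-feldspar: 72.16 × 0.01330 = 0.9597 lb
  Gibbsite: 50.43 × 0.3454 = 17.42 lb
Total LOI = 32.49 lb
Glass = batch − LOI = 688.8 − 32.49 = 656.3 lb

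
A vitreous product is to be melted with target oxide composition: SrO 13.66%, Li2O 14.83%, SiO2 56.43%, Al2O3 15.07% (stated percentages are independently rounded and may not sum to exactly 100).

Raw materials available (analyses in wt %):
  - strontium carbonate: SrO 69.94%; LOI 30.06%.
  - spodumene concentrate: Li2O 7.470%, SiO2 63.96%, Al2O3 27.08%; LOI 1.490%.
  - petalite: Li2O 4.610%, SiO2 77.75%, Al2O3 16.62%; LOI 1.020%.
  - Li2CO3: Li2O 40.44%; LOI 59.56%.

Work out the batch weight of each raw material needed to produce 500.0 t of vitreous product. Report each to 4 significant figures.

Every computation carries exact precision through every step; mid-chain values are printed rounded off to 4 significant figures alongside each step — exactly one rounding lands on every reported value — all derived quantities are rebuilt from the weighed amounts at 500.0 t of glass in full precision (the totals, four oxide percentages, LOI, glass mass, the yield) precisely as stated by the problem or answer text.
The oxide mass targets at 500.0 t vitreous product:
  SrO: 13.66% × 500.0 = 68.30 t
  Li2O: 14.83% × 500.0 = 74.15 t
  SiO2: 56.43% × 500.0 = 282.2 t
  Al2O3: 15.07% × 500.0 = 75.35 t
Mass-balance tally per oxide working from each reported weight, against the basis in use (each sum matches its target mass inside rounding margins):
  SrO: 97.66·0.6994 = 68.30 t (target 68.30 t)
  Li2O: 112.2·0.07470 + 270.6·0.04610 + 131.8·0.4044 = 74.16 t (target 74.15 t)
  SiO2: 112.2·0.6396 + 270.6·0.7775 = 282.2 t (target 282.2 t)
  Al2O3: 112.2·0.2708 + 270.6·0.1662 = 75.36 t (target 75.35 t)
The glass-mass cross-check: total batch − LOI = 500.0 t (oxide target masses add up to 499.9 t; against the stated basis, 500.0 t — deltas are rounding alone).
Batch grand total — Σ batch = 612.3 t; LOI removed, Σ of batch·LOI: 112.3 t; the yield ratio, glass ÷ batch: 81.66%.

Batch per 500.0 t vitreous product:
  strontium carbonate: 97.66 t
  spodumene concentrate: 112.2 t
  petalite: 270.6 t
  Li2CO3: 131.8 t
Total batch = 612.3 t; LOI loss = 112.3 t; yield = 81.66%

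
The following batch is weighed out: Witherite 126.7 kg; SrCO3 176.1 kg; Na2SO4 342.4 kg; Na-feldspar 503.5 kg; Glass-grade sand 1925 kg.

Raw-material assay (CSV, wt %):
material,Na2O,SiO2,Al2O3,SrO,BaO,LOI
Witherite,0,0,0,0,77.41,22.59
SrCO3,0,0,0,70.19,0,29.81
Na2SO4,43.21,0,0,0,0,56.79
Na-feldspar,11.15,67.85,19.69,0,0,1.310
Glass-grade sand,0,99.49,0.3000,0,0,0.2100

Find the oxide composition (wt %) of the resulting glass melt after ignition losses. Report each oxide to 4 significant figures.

The whole derivation runs at full float precision all the way through. Mid-chain values appear rounded to 4 significant figures in the printout; every reported number receives exactly one rounding — derived quantities, which include glass mass, yield, the totals, LOI, the five compositions, are rebuilt at full precision, exactly as printed in either problem or answer, from the weighed amounts per 2787 kg of glass.
Oxide masses out of the charge:
  Na2O: 342.4·0.4321 + 503.5·0.1115 = 204.1 kg
  SiO2: 503.5·0.6785 + 1925·0.9949 = 2257 kg
  Al2O3: 503.5·0.1969 + 1925·0.003000 = 104.9 kg
  SrO: 176.1·0.7019 = 123.6 kg
  BaO: 126.7·0.7741 = 98.08 kg
LOI: 126.7·0.2259 + 176.1·0.2981 + 342.4·0.5679 + 503.5·0.01310 + 1925·0.002100 = 286.2 kg
Resulting glass, batch − LOI: 3074 − 286.2 = 2787 kg (consistent with Σ oxide mass)
percent share: oxide ÷ glass, ×100

Glass mass = 2787 kg (batch 3074 − LOI 286.2).
Composition: Na2O 7.322%, SiO2 80.96%, Al2O3 3.764%, SrO 4.434%, BaO 3.519%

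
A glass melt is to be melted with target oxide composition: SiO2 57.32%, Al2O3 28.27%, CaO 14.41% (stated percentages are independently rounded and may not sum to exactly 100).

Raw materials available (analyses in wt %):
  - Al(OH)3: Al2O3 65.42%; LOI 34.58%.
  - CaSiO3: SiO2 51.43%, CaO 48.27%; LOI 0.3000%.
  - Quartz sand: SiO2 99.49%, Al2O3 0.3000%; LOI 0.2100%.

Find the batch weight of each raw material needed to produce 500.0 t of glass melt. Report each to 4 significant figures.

Working values are printed, rounded to 4 significant digits, on the page — each numeric step carries full precision through the solve; exactly one rounding lands on every reported result. All derived quantities (ignition loss, the totals, the three compositions, the yield, net glass mass) are rebuilt using the weight values per 500.0 t of glass at full precision precisely as stated by problem or answer.
Oxide mass targets, per 500.0 t glass melt:
  SiO2: 57.32% × 500.0 = 286.6 t
  Al2O3: 28.27% × 500.0 = 141.4 t
  CaO: 14.41% × 500.0 = 72.05 t
Checking each oxide sum working from each reported weight, for the quoted basis mass (oxide sums agree with the targets within answer rounding):
  SiO2: 149.3·0.5143 + 210.9·0.9949 = 286.6 t (target 286.6 t)
  Al2O3: 215.1·0.6542 + 210.9·0.003000 = 141.4 t (target 141.4 t)
  CaO: 149.3·0.4827 = 72.07 t (target 72.05 t)
Glass-mass closure: batch total minus LOI = 500.0 t (per-oxide target masses sum to 500.0 t; with the basis standing at 500.0 t — deltas are rounding alone).
Adding the batch up: Σ batch = 575.3 t; LOI loss = Σ batch·LOI = 75.27 t; yield, glass over the total, = 86.92%.

Batch per 500.0 t glass melt:
  Al(OH)3: 215.1 t
  CaSiO3: 149.3 t
  Quartz sand: 210.9 t
Total batch = 575.3 t; LOI loss = 75.27 t; yield = 86.92%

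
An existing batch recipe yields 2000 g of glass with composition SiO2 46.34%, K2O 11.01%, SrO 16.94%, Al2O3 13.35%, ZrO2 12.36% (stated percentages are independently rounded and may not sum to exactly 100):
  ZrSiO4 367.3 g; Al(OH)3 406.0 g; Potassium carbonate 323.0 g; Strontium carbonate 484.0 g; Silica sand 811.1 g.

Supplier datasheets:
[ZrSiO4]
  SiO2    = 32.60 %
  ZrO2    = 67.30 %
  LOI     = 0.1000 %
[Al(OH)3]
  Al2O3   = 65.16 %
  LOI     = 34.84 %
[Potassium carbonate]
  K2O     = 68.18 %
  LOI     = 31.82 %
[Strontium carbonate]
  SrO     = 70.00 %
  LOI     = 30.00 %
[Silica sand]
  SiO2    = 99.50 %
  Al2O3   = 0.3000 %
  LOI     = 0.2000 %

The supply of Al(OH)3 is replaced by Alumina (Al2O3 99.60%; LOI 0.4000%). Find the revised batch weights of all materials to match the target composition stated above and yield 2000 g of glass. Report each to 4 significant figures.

Revised batch per 2000 g glass:
  ZrSiO4: 367.3 g
  Alumina: 265.6 g
  Potassium carbonate: 323.0 g
  Strontium carbonate: 484.0 g
  Silica sand: 811.1 g
Total batch = 2251 g; LOI loss = 251.0 g

Every computation carries exact precision from start to finish; in-progress results appear, rounded to 4 significant digits, in the working; every reported number is rounded exactly once; all derived quantities, which include the five compositions, totals, yield, LOI, glass mass, are carried at full precision, exactly as printed in question or answer, starting from the weights on 2000 g of glass.
Oxide mass targets, per 2000 g glass:
  SiO2: 46.34% × 2000 = 926.8 g
  K2O: 11.01% × 2000 = 220.2 g
  SrO: 16.94% × 2000 = 338.8 g
  Al2O3: 13.35% × 2000 = 267.0 g
  ZrO2: 12.36% × 2000 = 247.2 g
Sums-versus-targets review applying the batch weights above, relative to the basis at hand (summed amounts equal target values once rounding is allowed for):
  SiO2: 367.3·0.3260 + 811.1·0.9950 = 926.8 g (target 926.8 g)
  K2O: 323.0·0.6818 = 220.2 g (target 220.2 g)
  SrO: 484.0·0.7000 = 338.8 g (target 338.8 g)
  Al2O3: 265.6·0.9960 + 811.1·0.003000 = 267.0 g (target 267.0 g)
  ZrO2: 367.3·0.6730 = 247.2 g (target 247.2 g)
Glass-mass sanity pass: net batch after ignition = 2000 g (the Σ of target masses is 2000 g; against the stated basis, 2000 g — any gap is answer rounding).
Whole-batch sum: Σ batch = 2251 g; LOI removed, Σ of batch·LOI: 251.0 g; yield, glass over the total, = 88.85%.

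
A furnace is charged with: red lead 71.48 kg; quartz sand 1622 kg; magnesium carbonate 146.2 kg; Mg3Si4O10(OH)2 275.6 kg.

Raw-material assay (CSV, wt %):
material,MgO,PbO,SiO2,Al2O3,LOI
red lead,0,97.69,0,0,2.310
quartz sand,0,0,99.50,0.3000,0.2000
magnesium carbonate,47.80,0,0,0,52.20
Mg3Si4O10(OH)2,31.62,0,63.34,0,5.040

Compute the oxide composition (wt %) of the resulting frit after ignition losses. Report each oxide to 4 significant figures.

Full precision is maintained through the solve — intermediates appear with 4-significant-digit rounding between the steps; each reported value includes exactly one rounding. All derived quantities, including four oxide percentages, the yield, net glass mass, LOI, the totals, are computed from the weighed amounts per 2020 kg of glass in full precision, exactly as shown in problem or answer.
What the batch supplies per oxide:
  MgO: 146.2·0.4780 + 275.6·0.3162 = 157.0 kg
  PbO: 71.48·0.9769 = 69.83 kg
  SiO2: 1622·0.9950 + 275.6·0.6334 = 1788 kg
  Al2O3: 1622·0.003000 = 4.866 kg
LOI: 71.48·0.02310 + 1622·0.002000 + 146.2·0.5220 + 275.6·0.05040 = 95.10 kg
Resulting glass, batch − LOI: 2115 − 95.10 = 2020 kg (= the summed oxide contributions)
wt %: oxide over glass, times 100

Glass mass = 2020 kg (batch 2115 − LOI 95.10).
Composition: MgO 7.773%, PbO 3.457%, SiO2 88.53%, Al2O3 0.2409%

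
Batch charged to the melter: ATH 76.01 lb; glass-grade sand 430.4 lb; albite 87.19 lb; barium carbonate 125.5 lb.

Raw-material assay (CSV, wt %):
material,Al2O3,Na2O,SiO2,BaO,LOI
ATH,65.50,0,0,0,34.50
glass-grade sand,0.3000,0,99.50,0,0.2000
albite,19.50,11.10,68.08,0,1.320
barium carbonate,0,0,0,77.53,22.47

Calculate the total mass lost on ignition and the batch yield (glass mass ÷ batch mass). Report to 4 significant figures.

LOI loss = 56.44 lb; glass = 662.7 lb; yield = 92.15%

All arithmetic keeps full float precision in every operation. Mid-chain values are shown rounded to four significant figures across the worked steps; every reported value is rounded a single time. The derived quantities (yield, the four compositions, net glass mass, the totals, ignition loss) are rebuilt at full precision starting from the weights per 662.7 lb of glass exactly as printed in the question or the answer.
Loss on ignition, line by line:
  ATH: 76.01 × 0.3450 = 26.22 lb
  glass-grade sand: 430.4 × 0.002000 = 0.8608 lb
  albite: 87.19 × 0.01320 = 1.151 lb
  barium carbonate: 125.5 × 0.2247 = 28.20 lb
Total LOI = 56.44 lb
Glass = batch − LOI = 719.1 − 56.44 = 662.7 lb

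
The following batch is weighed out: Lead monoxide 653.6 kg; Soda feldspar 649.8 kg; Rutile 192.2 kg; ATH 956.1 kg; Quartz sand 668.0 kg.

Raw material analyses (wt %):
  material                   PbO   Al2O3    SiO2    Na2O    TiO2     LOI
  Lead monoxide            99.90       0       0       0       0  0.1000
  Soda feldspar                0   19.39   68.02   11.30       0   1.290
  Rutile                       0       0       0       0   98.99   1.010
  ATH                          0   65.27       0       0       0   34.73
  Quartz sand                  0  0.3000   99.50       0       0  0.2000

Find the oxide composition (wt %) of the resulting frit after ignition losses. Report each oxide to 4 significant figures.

Each numeric step holds exact precision in all steps; values along the way are rounded to four significant digits as shown — each reported number receives exactly one rounding. All derived quantities (the yield, totals, ignition loss, five oxide percentages, glass mass) are recomputed at exact precision using the weight values on 2775 kg of glass exactly as shown in the problem or answer text.
Delivered oxide masses:
  PbO: 653.6·0.9990 = 652.9 kg
  Al2O3: 649.8·0.1939 + 956.1·0.6527 + 668.0·0.003000 = 752.0 kg
  SiO2: 649.8·0.6802 + 668.0·0.9950 = 1107 kg
  Na2O: 649.8·0.1130 = 73.43 kg
  TiO2: 192.2·0.9899 = 190.3 kg
LOI: 653.6·0.001000 + 649.8·0.01290 + 192.2·0.01010 + 956.1·0.3473 + 668.0·0.002000 = 344.4 kg
Glass mass = batch − LOI = 3120 − 344.4 = 2775 kg (matching Σ of the oxides)
wt % = 100 × oxide mass / glass mass

Glass mass = 2775 kg (batch 3120 − LOI 344.4).
Composition: PbO 23.53%, Al2O3 27.10%, SiO2 39.87%, Na2O 2.646%, TiO2 6.855%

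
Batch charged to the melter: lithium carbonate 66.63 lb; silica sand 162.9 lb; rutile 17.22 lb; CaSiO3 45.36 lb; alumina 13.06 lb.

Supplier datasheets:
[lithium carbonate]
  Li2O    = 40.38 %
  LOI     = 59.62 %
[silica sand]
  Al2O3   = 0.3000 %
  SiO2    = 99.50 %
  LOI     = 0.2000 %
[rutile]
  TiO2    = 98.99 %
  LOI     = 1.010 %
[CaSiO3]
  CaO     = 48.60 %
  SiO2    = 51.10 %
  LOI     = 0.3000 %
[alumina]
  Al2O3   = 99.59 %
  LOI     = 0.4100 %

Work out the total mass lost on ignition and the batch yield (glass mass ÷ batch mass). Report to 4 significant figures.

LOI loss = 40.41 lb; glass = 264.8 lb; yield = 86.76%

All internal work holds full float precision all the way through; rounding to four significant figures governs every intermediate as shown — every reported number carries a single rounding — derived quantities are rebuilt at full float precision (ignition loss, glass mass, yield, the five compositions, totals) using the weight values for 264.8 lb of glass, as written in the question or the answer.
Per-material ignition loss:
  lithium carbonate: 66.63 × 0.5962 = 39.72 lb
  silica sand: 162.9 × 0.002000 = 0.3258 lb
  rutile: 17.22 × 0.01010 = 0.1739 lb
  CaSiO3: 45.36 × 0.003000 = 0.1361 lb
  alumina: 13.06 × 0.004100 = 0.05355 lb
Total LOI = 40.41 lb
Glass = batch − LOI = 305.2 − 40.41 = 264.8 lb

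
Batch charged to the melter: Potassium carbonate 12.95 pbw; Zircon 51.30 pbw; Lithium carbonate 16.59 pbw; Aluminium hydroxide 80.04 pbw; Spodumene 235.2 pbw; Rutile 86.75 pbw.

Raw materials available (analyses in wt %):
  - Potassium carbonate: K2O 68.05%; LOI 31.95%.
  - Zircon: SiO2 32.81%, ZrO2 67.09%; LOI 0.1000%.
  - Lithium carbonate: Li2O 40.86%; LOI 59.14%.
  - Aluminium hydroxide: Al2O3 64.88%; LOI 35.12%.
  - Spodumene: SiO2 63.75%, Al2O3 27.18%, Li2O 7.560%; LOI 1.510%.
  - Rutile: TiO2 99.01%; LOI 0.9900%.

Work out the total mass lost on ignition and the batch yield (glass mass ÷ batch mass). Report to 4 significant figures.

Values along the way are printed rounded off to 4 significant figures on the page — all internal work maintains exact precision all the way through — each reported number is rounded a single time. Derived quantities, which include glass mass, ignition loss, totals, yield, six oxide percentages, are re-derived in full float precision, as set out in the question or the answer, using the weight values for 436.3 pbw of glass.
Ignition loss by material:
  Potassium carbonate: 12.95 × 0.3195 = 4.138 pbw
  Zircon: 51.30 × 0.001000 = 0.05130 pbw
  Lithium carbonate: 16.59 × 0.5914 = 9.811 pbw
  Aluminium hydroxide: 80.04 × 0.3512 = 28.11 pbw
  Spodumene: 235.2 × 0.01510 = 3.552 pbw
  Rutile: 86.75 × 0.009900 = 0.8588 pbw
Total LOI = 46.52 pbw
Glass = batch − LOI = 482.8 − 46.52 = 436.3 pbw

LOI loss = 46.52 pbw; glass = 436.3 pbw; yield = 90.37%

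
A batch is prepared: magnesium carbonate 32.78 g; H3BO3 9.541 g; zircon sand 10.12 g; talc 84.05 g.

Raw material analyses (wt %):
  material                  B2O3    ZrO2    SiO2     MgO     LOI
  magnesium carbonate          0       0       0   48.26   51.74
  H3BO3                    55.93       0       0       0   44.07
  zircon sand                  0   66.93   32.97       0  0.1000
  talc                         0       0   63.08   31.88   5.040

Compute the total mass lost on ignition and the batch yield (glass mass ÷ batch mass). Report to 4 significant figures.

The whole derivation keeps full precision from first step to last. Intermediates are displayed with 4-significant-figure rounding in the printout; every reported figure is rounded just once — the derived quantities (LOI, the four compositions, net glass mass, the totals, the yield) are recomputed at exact precision from the batch weights for 111.1 g of glass, as given in question or answer.
Loss on ignition, line by line:
  magnesium carbonate: 32.78 × 0.5174 = 16.96 g
  H3BO3: 9.541 × 0.4407 = 4.205 g
  zircon sand: 10.12 × 0.001000 = 0.01012 g
  talc: 84.05 × 0.05040 = 4.236 g
Total LOI = 25.41 g
Glass = batch − LOI = 136.5 − 25.41 = 111.1 g

LOI loss = 25.41 g; glass = 111.1 g; yield = 81.38%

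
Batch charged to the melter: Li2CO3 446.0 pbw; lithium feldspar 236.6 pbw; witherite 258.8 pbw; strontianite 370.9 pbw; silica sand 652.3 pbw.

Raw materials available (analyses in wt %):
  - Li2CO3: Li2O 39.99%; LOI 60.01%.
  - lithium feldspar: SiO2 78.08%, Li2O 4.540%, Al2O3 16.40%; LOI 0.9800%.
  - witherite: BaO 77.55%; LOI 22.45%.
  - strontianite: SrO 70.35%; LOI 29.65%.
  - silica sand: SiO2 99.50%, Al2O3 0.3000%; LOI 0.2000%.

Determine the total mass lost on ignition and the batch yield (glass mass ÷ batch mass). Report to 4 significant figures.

LOI loss = 439.3 pbw; glass = 1525 pbw; yield = 77.64%

Working values appear, rounded to four significant figures, between the steps. All internal work runs at exact precision all the way through; each reported number sees exactly one rounding — derived quantities are carried at full precision (totals, glass mass, LOI, the five compositions, yield) using the weight values at 1525 pbw of glass, as written in problem or answer.
Material-by-material LOI:
  Li2CO3: 446.0 × 0.6001 = 267.6 pbw
  lithium feldspar: 236.6 × 0.009800 = 2.319 pbw
  witherite: 258.8 × 0.2245 = 58.10 pbw
  strontianite: 370.9 × 0.2965 = 110.0 pbw
  silica sand: 652.3 × 0.002000 = 1.305 pbw
Total LOI = 439.3 pbw
Glass = batch − LOI = 1965 − 439.3 = 1525 pbw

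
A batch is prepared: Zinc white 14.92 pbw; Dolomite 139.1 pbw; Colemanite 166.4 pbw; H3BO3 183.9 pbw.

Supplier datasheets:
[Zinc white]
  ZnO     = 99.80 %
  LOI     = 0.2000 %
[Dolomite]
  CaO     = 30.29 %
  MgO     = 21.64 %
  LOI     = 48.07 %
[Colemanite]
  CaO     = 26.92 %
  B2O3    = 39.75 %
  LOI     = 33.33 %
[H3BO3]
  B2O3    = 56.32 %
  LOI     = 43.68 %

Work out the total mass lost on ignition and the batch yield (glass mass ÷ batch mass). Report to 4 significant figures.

LOI loss = 202.7 pbw; glass = 301.6 pbw; yield = 59.81%

All internal work runs at full precision at each step — values along the way are printed rounded to 4 significant figures; each reported figure takes just one rounding; derived quantities are carried from the weighed amounts per 301.6 pbw of glass in full precision (ignition loss, four oxide percentages, the yield, net glass mass, the totals) as written in the problem or the answer.
LOI of each material in turn:
  Zinc white: 14.92 × 0.002000 = 0.02984 pbw
  Dolomite: 139.1 × 0.4807 = 66.87 pbw
  Colemanite: 166.4 × 0.3333 = 55.46 pbw
  H3BO3: 183.9 × 0.4368 = 80.33 pbw
Total LOI = 202.7 pbw
Glass = batch − LOI = 504.3 − 202.7 = 301.6 pbw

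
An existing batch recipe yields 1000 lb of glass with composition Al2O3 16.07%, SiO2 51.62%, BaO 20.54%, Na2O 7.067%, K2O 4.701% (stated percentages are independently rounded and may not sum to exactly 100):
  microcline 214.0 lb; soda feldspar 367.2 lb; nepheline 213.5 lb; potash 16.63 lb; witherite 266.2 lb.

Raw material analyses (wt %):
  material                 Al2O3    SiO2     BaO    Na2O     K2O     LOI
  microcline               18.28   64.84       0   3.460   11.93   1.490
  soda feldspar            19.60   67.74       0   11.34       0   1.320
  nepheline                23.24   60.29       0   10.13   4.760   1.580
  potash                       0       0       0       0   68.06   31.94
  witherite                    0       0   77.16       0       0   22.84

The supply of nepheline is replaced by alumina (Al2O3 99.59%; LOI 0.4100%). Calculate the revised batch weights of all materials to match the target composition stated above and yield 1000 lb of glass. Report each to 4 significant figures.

All internal work maintains full precision all the way through; intermediates are shown rounded to 4 significant figures between the steps; every reported value includes exactly one rounding — the derived quantities, including totals, five oxide percentages, yield, LOI, glass mass, are recomputed using the weight values at 1000 lb of glass at exact precision precisely as stated by problem or answer.
Target masses of each oxide per 1000 lb glass:
  Al2O3: 16.07% × 1000 = 160.7 lb
  SiO2: 51.62% × 1000 = 516.2 lb
  BaO: 20.54% × 1000 = 205.4 lb
  Na2O: 7.067% × 1000 = 70.67 lb
  K2O: 4.701% × 1000 = 47.01 lb
Verifying the oxide balance applying the batch weights above, versus the basis set out (sum by sum, the targets are met net of answer rounding effects):
  Al2O3: 212.9·0.1828 + 558.2·0.1960 + 12.42·0.9959 = 160.7 lb (target 160.7 lb)
  SiO2: 212.9·0.6484 + 558.2·0.6774 = 516.2 lb (target 516.2 lb)
  BaO: 266.2·0.7716 = 205.4 lb (target 205.4 lb)
  Na2O: 212.9·0.03460 + 558.2·0.1134 = 70.67 lb (target 70.67 lb)
  K2O: 212.9·0.1193 + 31.75·0.6806 = 47.01 lb (target 47.01 lb)
Glass-mass sanity pass: Σ batch − LOI loss = 999.9 lb (summing oxide targets gives 1000 lb; stated basis 1000 lb — rounding explains the deltas).
Summing the batch: Σ batch = 1081 lb; ignition loss, Σ(batch × LOI) = 81.53 lb; yield = glass ÷ total batch = 92.46%.

Revised batch per 1000 lb glass:
  microcline: 212.9 lb
  soda feldspar: 558.2 lb
  alumina: 12.42 lb
  potash: 31.75 lb
  witherite: 266.2 lb
Total batch = 1081 lb; LOI loss = 81.53 lb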